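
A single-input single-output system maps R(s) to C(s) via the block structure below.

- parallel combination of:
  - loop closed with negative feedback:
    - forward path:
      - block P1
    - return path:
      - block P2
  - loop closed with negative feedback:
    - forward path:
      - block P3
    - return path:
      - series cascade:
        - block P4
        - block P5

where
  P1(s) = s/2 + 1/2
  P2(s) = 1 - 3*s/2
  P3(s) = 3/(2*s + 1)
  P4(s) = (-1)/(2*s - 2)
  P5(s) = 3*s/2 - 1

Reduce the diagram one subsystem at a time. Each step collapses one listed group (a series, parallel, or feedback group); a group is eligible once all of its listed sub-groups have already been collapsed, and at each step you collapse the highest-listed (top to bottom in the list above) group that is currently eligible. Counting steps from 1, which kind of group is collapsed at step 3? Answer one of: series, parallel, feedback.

(1) feedback reduction of P1, P2
(2) reduce the series chain P4, P5
(3) apply the feedback formula to P3, (P4*P5)
(4) parallel reduction of [P1/(1+P1*P2)], [P3/(1+P3*(P4*P5))]
So the answer for step 3 is feedback.

Answer: feedback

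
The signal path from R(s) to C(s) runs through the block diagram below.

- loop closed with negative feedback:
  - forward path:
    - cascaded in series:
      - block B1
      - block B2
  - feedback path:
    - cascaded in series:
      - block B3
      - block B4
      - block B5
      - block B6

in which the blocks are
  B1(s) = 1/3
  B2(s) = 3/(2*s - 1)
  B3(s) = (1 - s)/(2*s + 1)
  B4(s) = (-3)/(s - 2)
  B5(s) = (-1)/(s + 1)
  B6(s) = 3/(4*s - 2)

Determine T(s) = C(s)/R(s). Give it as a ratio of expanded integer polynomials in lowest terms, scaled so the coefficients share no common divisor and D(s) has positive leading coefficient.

[1] series reduction of B1, B2 gives 1/(2*s - 1)
[2] combine B3, B4, B5, B6 in series gives (9 - 9*s)/(8*s^4 - 8*s^3 - 18*s^2 + 2*s + 4)
[3] apply the feedback formula to (B1*B2), (B3*B4*B5*B6); the result is T(s) itself (integer coefficients, no common factor, positive leading denominator coefficient)

Final answer: (8*s^4 - 8*s^3 - 18*s^2 + 2*s + 4)/(16*s^5 - 24*s^4 - 28*s^3 + 22*s^2 - 3*s + 5)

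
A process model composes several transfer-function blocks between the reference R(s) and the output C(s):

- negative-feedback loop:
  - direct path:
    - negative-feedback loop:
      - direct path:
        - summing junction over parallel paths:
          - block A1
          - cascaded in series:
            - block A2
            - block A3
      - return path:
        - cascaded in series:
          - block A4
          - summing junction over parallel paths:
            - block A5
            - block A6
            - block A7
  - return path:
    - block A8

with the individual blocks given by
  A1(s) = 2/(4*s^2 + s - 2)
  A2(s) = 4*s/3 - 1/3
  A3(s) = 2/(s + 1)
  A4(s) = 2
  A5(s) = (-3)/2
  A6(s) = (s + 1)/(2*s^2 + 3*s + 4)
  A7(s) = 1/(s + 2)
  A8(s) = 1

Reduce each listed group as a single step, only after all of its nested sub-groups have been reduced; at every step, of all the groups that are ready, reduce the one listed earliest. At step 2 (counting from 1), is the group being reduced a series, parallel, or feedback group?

[1] cascade A2, A3
[2] reduce the parallel group A1, (A2*A3)
[3] combine A5, A6, A7 in parallel
[4] multiply A4, (A5+A6+A7) (series)
[5] apply the feedback formula to (A1+(A2*A3)), (A4*(A5+A6+A7))
[6] collapse the loop ([(A1+(A2*A3))/(1+(A1+(A2*A3))*(A4*(A5+A6+A7)))] forward, A8 return)
At step 2 the group reduced is parallel.

Answer: parallel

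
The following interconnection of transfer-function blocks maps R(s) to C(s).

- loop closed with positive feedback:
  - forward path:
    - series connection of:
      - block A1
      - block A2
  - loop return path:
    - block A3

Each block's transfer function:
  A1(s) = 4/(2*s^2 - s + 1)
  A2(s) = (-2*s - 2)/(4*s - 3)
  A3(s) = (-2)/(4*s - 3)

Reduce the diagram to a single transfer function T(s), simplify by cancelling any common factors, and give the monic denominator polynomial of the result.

Step 1 - cascade A1, A2: (-8*s - 8)/(8*s^3 - 10*s^2 + 7*s - 3)
Step 2 - apply the feedback formula to (A1*A2), A3: (-32*s^2 - 8*s + 24)/(32*s^4 - 64*s^3 + 58*s^2 - 49*s - 7)
No further cancellation is possible in the step-2 result, so that is T(s). Its denominator becomes monic after dividing by the leading coefficient 32.

Final answer: s^4 - 2*s^3 + 29*s^2/16 - 49*s/32 - 7/32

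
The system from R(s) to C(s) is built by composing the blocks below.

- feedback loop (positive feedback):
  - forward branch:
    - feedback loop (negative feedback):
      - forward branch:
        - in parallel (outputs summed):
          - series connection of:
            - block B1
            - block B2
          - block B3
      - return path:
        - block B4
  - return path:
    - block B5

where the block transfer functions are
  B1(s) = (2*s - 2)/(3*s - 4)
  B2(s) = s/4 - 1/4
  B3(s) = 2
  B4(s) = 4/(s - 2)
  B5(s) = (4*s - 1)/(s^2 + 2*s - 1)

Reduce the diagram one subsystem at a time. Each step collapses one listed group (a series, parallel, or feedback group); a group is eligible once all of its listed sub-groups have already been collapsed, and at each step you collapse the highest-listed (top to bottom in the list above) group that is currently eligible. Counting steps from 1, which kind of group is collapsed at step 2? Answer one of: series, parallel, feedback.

Answer: parallel

Working:
1. reduce the series chain B1, B2
2. add (B1*B2), B3 (parallel)
3. collapse the loop (((B1*B2)+B3) forward, B4 return)
4. apply the feedback formula to [((B1*B2)+B3)/(1+((B1*B2)+B3)*B4)], B5
At step 2 the group reduced is parallel.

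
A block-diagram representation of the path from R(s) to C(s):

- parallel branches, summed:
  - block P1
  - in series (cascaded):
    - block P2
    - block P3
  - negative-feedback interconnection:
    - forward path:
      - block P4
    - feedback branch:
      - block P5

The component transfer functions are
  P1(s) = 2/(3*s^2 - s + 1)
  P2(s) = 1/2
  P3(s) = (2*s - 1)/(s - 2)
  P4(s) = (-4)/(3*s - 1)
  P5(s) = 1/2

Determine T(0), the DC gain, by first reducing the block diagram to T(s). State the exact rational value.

1. cascade P2, P3 -> (2*s - 1)/(2*s - 4)
2. apply the feedback formula to P4, P5 -> (-4)/(3*s - 3)
3. add P1, (P2*P3), [P4/(1+P4*P5)] (parallel) -> (18*s^4 - 57*s^3 + 92*s^2 - 72*s + 43)/(18*s^4 - 60*s^3 + 60*s^2 - 30*s + 12)
Evaluating the step-3 result (the overall T(s)) at s = 0 gives T(0) = 43/12.

Final answer: 43/12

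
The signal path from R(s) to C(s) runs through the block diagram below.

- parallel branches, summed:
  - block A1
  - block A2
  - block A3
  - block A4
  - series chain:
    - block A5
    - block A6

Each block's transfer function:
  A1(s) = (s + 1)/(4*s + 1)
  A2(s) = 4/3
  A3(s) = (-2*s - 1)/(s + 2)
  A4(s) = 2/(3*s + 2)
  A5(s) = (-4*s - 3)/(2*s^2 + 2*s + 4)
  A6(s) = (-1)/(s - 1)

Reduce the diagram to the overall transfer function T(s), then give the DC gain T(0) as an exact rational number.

First reduce the diagram to T(s).

Step 1. reduce the series chain A5, A6 = (4*s + 3)/(2*s^3 + 2*s - 4)
Step 2. combine A1, A2, A3, A4, (A5*A6) in parallel = (-30*s^6 + 190*s^5 + 396*s^4 + 846*s^3 + 505*s^2 - 232*s - 100)/(72*s^6 + 210*s^5 + 216*s^4 + 90*s^3 - 276*s^2 - 264*s - 48)
That last expression is T(s); at s = 0 only the constant terms survive, so T(0) = -100/(-48) = 25/12.

Answer: 25/12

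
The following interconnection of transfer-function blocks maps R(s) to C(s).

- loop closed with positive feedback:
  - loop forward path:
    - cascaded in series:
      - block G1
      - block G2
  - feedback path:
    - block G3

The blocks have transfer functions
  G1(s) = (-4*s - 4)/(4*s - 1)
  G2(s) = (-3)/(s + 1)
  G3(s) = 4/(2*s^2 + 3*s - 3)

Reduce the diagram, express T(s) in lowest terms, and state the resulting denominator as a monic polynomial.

Step 1. multiply G1, G2 (series), giving 12/(4*s - 1)
Step 2. apply the feedback formula to (G1*G2), G3, giving (24*s^2 + 36*s - 36)/(8*s^3 + 10*s^2 - 15*s - 45)
That last expression is T(s), already simplified. Scaling its denominator by 1/8 (the reciprocal of the leading coefficient) yields the monic denominator.

Final answer: s^3 + 5*s^2/4 - 15*s/8 - 45/8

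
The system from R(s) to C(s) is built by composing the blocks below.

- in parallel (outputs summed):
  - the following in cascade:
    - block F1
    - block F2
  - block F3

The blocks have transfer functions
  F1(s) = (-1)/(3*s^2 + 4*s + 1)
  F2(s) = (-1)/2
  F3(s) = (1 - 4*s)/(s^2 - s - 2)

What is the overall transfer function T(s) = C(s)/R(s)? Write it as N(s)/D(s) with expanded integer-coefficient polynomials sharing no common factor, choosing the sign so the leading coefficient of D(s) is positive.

Answer: (-24*s^2 - s)/(6*s^3 - 4*s^2 - 14*s - 4)

Working:
Step 1 - multiply F1, F2 (series) gives 1/(6*s^2 + 8*s + 2)
Step 2 - parallel reduction of (F1*F2), F3 - this is the overall T(s), already in the required normalized form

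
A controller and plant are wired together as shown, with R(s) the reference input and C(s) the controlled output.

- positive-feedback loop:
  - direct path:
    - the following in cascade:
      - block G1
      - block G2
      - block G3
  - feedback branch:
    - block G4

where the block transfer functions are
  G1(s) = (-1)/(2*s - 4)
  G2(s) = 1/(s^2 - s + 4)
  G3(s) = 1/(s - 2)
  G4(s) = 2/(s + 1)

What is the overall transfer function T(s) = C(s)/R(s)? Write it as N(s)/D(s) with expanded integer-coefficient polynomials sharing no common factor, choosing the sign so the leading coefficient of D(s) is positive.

The answer is (-s - 1)/(2*s^5 - 8*s^4 + 14*s^3 - 16*s^2 - 8*s + 34).

Reasoning:
Step 1: series reduction of G1, G2, G3, giving (-1)/(2*s^4 - 10*s^3 + 24*s^2 - 40*s + 32)
Step 2: close the feedback loop around (G1*G2*G3), G4 - this is the overall T(s), already in the required normalized form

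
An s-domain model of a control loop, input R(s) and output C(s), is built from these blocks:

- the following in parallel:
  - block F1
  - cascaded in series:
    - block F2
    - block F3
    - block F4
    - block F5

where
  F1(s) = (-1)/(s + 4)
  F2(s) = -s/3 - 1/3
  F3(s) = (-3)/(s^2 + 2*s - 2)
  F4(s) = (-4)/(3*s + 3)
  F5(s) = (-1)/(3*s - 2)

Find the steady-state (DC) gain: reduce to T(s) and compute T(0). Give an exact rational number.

(1) combine F2, F3, F4, F5 in series, giving 4/(9*s^3 + 12*s^2 - 30*s + 12)
(2) add F1, (F2*F3*F4*F5) (parallel), giving (-9*s^3 - 12*s^2 + 34*s + 4)/(9*s^4 + 48*s^3 + 18*s^2 - 108*s + 48)
The step-2 result is T(s). Setting s = 0: T(0) = 4/48 = 1/12.

Therefore the answer is 1/12.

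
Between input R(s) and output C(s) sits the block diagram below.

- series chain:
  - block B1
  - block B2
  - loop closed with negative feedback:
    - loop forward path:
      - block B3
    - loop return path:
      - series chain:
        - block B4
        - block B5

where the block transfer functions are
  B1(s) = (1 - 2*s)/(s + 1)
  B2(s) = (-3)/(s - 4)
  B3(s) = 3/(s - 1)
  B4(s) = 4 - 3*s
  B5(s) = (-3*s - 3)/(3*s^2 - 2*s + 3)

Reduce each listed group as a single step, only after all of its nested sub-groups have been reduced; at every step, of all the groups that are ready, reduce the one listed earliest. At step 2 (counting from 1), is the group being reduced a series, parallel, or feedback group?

1. combine B4, B5 in series
2. collapse the loop (B3 forward, (B4*B5) return)
3. reduce the series chain B1, B2, [B3/(1+B3*(B4*B5))]
At step 2 the group reduced is feedback.

Final answer: feedback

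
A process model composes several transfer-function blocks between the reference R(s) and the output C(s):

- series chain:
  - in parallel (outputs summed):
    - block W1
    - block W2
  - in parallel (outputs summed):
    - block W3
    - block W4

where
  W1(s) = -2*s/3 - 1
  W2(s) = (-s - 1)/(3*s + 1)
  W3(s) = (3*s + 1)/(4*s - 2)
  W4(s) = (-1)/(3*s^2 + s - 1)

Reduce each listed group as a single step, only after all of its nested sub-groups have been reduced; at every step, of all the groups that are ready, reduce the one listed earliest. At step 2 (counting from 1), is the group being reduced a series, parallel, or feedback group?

Step 1. combine W1, W2 in parallel
Step 2. reduce the parallel group W3, W4
Step 3. multiply (W1+W2), (W3+W4) (series)
Step 2 collapses a parallel group.

Answer: parallel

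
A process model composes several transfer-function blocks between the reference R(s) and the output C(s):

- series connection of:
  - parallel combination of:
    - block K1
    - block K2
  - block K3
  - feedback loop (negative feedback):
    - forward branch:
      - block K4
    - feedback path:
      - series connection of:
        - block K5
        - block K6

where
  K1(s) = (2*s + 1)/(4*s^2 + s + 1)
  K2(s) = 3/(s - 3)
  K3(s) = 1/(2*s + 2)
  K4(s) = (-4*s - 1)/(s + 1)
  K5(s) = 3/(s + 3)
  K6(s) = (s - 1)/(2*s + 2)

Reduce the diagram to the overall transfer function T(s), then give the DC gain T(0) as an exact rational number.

First reduce the diagram to T(s).

1. sum the parallel branches K1, K2; result (14*s^2 - 2*s)/(4*s^3 - 11*s^2 - 2*s - 3)
2. series reduction of K5, K6; result (3*s - 3)/(2*s^2 + 8*s + 6)
3. feedback reduction of K4, (K5*K6); result (-8*s^3 - 34*s^2 - 32*s - 6)/(2*s^3 - 2*s^2 + 23*s + 9)
4. combine (K1+K2), K3, [K4/(1+K4*(K5*K6))] in series; result (-56*s^4 - 174*s^3 - 16*s^2 + 6*s)/(8*s^6 - 30*s^5 + 110*s^4 - 219*s^3 - 139*s^2 - 87*s - 27)
The step-4 result is T(s). Setting s = 0: T(0) = 0/(-27) = 0.

Answer: 0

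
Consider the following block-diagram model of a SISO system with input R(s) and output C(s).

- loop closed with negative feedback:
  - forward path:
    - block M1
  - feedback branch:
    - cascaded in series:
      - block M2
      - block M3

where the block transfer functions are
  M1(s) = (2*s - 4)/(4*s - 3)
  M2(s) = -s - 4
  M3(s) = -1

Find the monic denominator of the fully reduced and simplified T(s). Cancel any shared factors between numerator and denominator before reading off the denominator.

First reduce the diagram to T(s).

(1) cascade M2, M3, giving s + 4
(2) collapse the loop (M1 forward, (M2*M3) return), giving (2*s - 4)/(2*s^2 + 8*s - 19)
Step 2 gives the fully reduced T(s), with no common factor left to cancel. The denominator's leading coefficient is 2, so divide each of its coefficients by 2 to get the monic form.

Answer: s^2 + 4*s - 19/2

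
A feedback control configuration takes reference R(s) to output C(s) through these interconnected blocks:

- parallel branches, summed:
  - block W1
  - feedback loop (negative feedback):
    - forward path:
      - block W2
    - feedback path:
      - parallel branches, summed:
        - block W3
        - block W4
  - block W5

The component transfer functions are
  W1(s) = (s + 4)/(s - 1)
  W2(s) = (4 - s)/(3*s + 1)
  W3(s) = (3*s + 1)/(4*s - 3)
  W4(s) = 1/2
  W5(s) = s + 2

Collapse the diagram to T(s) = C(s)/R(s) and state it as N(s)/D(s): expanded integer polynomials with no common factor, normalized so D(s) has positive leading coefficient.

Step 1. combine W3, W4 in parallel = (10*s - 1)/(8*s - 6)
Step 2. feedback reduction of W2, (W3+W4) = (-8*s^2 + 38*s - 24)/(14*s^2 + 31*s - 10)
Step 3. reduce the parallel group W1, [W2/(1+W2*(W3+W4))], W5: this yields T(s), and no further normalization is needed

Answer: (14*s^4 + 51*s^3 + 126*s^2 - 20*s + 4)/(14*s^3 + 17*s^2 - 41*s + 10)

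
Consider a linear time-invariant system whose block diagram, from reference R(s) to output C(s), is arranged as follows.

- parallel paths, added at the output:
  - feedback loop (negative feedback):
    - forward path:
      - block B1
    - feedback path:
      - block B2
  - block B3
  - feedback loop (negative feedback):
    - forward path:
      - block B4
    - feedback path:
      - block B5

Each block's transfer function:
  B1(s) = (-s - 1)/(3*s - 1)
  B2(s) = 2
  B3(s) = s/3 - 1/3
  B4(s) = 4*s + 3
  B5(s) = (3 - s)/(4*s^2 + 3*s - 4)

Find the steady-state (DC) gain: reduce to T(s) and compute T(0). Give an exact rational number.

Step 1. close the feedback loop around B1, B2; result (-s - 1)/(s - 3)
Step 2. close the feedback loop around B4, B5; result (16*s^3 + 24*s^2 - 7*s - 12)/(12*s + 5)
Step 3. reduce the parallel group [B1/(1+B1*B2)], B3, [B4/(1+B4*B5)]; result (48*s^4 - 60*s^3 - 316*s^2 - 8*s + 108)/(36*s^2 - 93*s - 45)
The step-3 result is T(s). Setting s = 0: T(0) = 108/(-45) = -12/5.

Hence the answer: -12/5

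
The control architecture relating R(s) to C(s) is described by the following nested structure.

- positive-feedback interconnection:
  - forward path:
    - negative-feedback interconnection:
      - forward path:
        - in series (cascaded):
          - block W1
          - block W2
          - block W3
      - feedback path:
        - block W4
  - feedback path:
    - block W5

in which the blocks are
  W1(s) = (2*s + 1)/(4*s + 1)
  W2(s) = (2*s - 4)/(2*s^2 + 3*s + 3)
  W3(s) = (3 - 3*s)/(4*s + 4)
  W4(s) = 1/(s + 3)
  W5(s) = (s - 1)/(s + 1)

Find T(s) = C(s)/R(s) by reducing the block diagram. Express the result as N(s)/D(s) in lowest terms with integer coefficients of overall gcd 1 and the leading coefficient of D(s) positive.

1. combine W1, W2, W3 in series, giving (-6*s^3 + 15*s^2 - 3*s - 6)/(16*s^4 + 44*s^3 + 58*s^2 + 36*s + 6)
2. reduce the feedback loop with forward (W1*W2*W3) and return W4, giving (-6*s^4 - 3*s^3 + 42*s^2 - 15*s - 18)/(16*s^5 + 92*s^4 + 184*s^3 + 225*s^2 + 111*s + 12)
3. feedback reduction of [(W1*W2*W3)/(1+(W1*W2*W3)*W4)], W5: this yields T(s), and no further normalization is needed

Therefore the answer is (-6*s^5 - 9*s^4 + 39*s^3 + 27*s^2 - 33*s - 18)/(16*s^6 + 114*s^5 + 273*s^4 + 364*s^3 + 393*s^2 + 126*s - 6).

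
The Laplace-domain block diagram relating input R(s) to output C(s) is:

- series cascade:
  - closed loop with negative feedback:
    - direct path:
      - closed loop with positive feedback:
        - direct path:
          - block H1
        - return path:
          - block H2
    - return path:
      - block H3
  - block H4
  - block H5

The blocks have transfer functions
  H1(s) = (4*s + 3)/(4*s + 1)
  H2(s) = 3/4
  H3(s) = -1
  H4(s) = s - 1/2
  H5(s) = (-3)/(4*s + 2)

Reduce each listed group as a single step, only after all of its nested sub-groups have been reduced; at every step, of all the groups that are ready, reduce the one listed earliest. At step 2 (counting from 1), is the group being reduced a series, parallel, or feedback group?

Step 1 - apply the feedback formula to H1, H2
Step 2 - close the feedback loop around [H1/(1-H1*H2)], H3
Step 3 - combine [[H1/(1-H1*H2)]/(1+[H1/(1-H1*H2)]*H3)], H4, H5 in series
So the answer for step 2 is feedback.

Hence the answer: feedback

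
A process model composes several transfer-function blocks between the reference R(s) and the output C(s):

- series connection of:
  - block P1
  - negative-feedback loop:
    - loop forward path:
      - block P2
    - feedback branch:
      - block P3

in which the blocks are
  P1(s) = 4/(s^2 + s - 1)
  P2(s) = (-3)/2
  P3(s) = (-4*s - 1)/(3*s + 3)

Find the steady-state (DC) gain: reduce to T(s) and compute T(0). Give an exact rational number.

Step 1: collapse the loop (P2 forward, P3 return), giving (-s - 1)/(2*s + 1)
Step 2: reduce the series chain P1, [P2/(1+P2*P3)], giving (-4*s - 4)/(2*s^3 + 3*s^2 - s - 1)
DC gain: substitute s = 0 into T(s) from step 2: T(0) = -4/(-1) = 4.

Final answer: 4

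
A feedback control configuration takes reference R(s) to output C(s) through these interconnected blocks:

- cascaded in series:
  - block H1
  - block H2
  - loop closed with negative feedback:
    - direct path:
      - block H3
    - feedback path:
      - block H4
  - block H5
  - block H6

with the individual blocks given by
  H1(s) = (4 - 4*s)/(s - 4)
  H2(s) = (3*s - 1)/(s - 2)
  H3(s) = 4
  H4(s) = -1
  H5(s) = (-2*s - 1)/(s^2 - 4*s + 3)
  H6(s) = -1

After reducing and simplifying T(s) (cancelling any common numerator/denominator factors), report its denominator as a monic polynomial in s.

Reducing step by step:

Step 1. collapse the loop (H3 forward, H4 return) = (-4)/3
Step 2. combine H1, H2, [H3/(1+H3*H4)], H5, H6 in series = (96*s^2 + 16*s - 16)/(3*s^3 - 27*s^2 + 78*s - 72)
T(s) is the step-2 result (common factors already cancelled). Leading coefficient of the denominator: 3. Divide through by 3 for the monic polynomial.

Answer: s^3 - 9*s^2 + 26*s - 24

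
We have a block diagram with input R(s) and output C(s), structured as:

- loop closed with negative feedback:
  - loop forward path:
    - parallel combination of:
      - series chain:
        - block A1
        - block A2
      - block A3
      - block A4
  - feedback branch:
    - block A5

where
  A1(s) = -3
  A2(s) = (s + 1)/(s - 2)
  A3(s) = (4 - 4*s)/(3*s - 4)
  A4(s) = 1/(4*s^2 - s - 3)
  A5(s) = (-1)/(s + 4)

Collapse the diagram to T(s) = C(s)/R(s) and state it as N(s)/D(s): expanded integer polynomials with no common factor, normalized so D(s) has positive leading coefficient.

Step 1: multiply A1, A2 (series): (-3*s - 3)/(s - 2)
Step 2: combine (A1*A2), A3, A4 in parallel: (-52*s^4 + 73*s^3 + 43*s^2 - 59*s - 4)/(12*s^4 - 43*s^3 + 33*s^2 + 22*s - 24)
Step 3: reduce the feedback loop with forward ((A1*A2)+A3+A4) and return A5: this yields T(s), and no further normalization is needed

Hence the answer: (-52*s^5 - 135*s^4 + 335*s^3 + 113*s^2 - 240*s - 16)/(12*s^5 + 57*s^4 - 212*s^3 + 111*s^2 + 123*s - 92)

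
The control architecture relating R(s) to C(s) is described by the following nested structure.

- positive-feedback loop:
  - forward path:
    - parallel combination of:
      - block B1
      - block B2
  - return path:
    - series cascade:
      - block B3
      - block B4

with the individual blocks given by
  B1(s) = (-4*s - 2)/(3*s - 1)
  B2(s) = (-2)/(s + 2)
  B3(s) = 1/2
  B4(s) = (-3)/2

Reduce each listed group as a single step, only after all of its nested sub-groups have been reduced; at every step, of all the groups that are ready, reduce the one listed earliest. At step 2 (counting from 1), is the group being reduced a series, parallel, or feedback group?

Reducing step by step:

Step 1 - reduce the parallel group B1, B2
Step 2 - combine B3, B4 in series
Step 3 - reduce the feedback loop with forward (B1+B2) and return (B3*B4)
Step 2 collapses a series group.

Answer: series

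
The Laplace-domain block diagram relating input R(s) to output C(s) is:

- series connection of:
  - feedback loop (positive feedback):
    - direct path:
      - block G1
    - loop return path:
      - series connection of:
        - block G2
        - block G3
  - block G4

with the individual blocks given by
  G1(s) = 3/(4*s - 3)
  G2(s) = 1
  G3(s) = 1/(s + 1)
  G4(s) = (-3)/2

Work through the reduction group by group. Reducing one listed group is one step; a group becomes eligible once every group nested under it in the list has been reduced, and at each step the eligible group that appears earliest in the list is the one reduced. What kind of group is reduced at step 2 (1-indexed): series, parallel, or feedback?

Step 1 - reduce the series chain G2, G3
Step 2 - collapse the loop (G1 forward, (G2*G3) return)
Step 3 - combine [G1/(1-G1*(G2*G3))], G4 in series
At step 2 the group reduced is feedback.

Therefore the answer is feedback.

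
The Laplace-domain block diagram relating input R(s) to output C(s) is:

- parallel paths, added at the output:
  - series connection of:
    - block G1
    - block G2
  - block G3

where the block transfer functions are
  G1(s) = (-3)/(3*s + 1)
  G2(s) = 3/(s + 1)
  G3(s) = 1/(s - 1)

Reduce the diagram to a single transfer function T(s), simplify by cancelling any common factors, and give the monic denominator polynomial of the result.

Reducing step by step:

Step 1: cascade G1, G2 = (-9)/(3*s^2 + 4*s + 1)
Step 2: reduce the parallel group (G1*G2), G3 = (3*s^2 - 5*s + 10)/(3*s^3 + s^2 - 3*s - 1)
No further cancellation is possible in the step-2 result, so that is T(s). Its denominator becomes monic after dividing by the leading coefficient 3.

Answer: s^3 + s^2/3 - s - 1/3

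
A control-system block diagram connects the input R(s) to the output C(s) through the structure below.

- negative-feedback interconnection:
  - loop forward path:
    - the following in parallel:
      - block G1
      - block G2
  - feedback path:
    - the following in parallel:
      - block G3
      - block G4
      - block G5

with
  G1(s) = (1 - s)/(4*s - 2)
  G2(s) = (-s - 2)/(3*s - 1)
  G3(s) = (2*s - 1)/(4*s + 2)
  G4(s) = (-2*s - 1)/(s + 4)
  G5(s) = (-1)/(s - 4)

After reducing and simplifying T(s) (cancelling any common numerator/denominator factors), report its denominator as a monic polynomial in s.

Answer: s^5 - 137*s^4/90 - 116*s^3/15 + 49*s^2/18 + 10*s/9 - 8/45

Working:
(1) parallel reduction of G1, G2: (-7*s^2 - 2*s + 3)/(12*s^2 - 10*s + 2)
(2) parallel reduction of G3, G4, G5: (-6*s^3 + 19*s^2 - 20*s + 16)/(4*s^3 + 2*s^2 - 64*s - 32)
(3) close the feedback loop around (G1+G2), (G3+G4+G5): (-28*s^5 - 22*s^4 + 456*s^3 + 358*s^2 - 128*s - 96)/(90*s^5 - 137*s^4 - 696*s^3 + 245*s^2 + 100*s - 16)
Step 3 gives the fully reduced T(s), with no common factor left to cancel. The denominator's leading coefficient is 90, so divide each of its coefficients by 90 to get the monic form.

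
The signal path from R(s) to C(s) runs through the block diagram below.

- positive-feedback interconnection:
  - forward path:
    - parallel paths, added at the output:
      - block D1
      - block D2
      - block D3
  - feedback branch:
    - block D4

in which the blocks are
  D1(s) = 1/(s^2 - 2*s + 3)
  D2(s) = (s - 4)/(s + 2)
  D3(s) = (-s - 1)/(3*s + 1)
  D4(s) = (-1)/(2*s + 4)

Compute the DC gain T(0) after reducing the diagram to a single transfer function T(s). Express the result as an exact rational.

Step 1. add D1, D2, D3 (parallel); result (2*s^4 - 18*s^3 + 31*s^2 - 23*s - 16)/(3*s^4 + s^3 - 3*s^2 + 17*s + 6)
Step 2. close the feedback loop around (D1+D2+D3), D4; result (4*s^5 - 28*s^4 - 10*s^3 + 78*s^2 - 124*s - 64)/(6*s^5 + 16*s^4 - 20*s^3 + 53*s^2 + 57*s + 8)
The step-2 result is T(s). Setting s = 0: T(0) = -64/8 = -8.

Hence the answer: -8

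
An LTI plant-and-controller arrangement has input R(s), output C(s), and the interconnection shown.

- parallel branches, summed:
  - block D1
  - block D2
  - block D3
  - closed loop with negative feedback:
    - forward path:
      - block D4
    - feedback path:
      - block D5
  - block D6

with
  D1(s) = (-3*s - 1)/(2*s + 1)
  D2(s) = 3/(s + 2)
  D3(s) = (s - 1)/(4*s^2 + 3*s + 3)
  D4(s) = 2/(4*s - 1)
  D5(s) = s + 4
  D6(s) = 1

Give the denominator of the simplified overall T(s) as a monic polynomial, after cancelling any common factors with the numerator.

First reduce the diagram to T(s).

1. collapse the loop (D4 forward, D5 return); result 2/(6*s + 7)
2. combine D1, D2, D3, [D4/(1+D4*D5)], D6 in parallel; result (-24*s^5 + 78*s^4 + 301*s^3 + 334*s^2 + 210*s + 61)/(48*s^5 + 212*s^4 + 356*s^3 + 329*s^2 + 183*s + 42)
That last expression is T(s), already simplified. Scaling its denominator by 1/48 (the reciprocal of the leading coefficient) yields the monic denominator.

Answer: s^5 + 53*s^4/12 + 89*s^3/12 + 329*s^2/48 + 61*s/16 + 7/8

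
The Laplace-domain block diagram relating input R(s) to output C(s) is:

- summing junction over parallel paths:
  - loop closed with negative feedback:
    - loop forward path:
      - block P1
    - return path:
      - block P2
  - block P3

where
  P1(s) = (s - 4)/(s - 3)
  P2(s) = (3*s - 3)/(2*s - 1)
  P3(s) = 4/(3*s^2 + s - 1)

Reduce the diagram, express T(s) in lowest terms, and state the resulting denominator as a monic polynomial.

Step 1. feedback reduction of P1, P2 -> (2*s^2 - 9*s + 4)/(5*s^2 - 22*s + 15)
Step 2. sum the parallel branches [P1/(1+P1*P2)], P3 -> (6*s^4 - 25*s^3 + 21*s^2 - 75*s + 56)/(15*s^4 - 61*s^3 + 18*s^2 + 37*s - 15)
That last expression is T(s), already simplified. Scaling its denominator by 1/15 (the reciprocal of the leading coefficient) yields the monic denominator.

Hence the answer: s^4 - 61*s^3/15 + 6*s^2/5 + 37*s/15 - 1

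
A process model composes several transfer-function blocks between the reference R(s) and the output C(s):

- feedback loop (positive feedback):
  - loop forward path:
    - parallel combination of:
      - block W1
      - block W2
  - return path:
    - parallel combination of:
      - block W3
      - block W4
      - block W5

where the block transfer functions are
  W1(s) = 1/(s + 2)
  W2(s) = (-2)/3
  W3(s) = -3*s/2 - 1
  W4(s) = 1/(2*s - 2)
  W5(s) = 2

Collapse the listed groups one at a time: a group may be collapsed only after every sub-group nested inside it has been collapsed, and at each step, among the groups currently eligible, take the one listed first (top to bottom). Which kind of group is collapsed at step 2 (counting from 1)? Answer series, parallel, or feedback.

The answer is parallel.

Reasoning:
1. parallel reduction of W1, W2
2. reduce the parallel group W3, W4, W5
3. feedback reduction of (W1+W2), (W3+W4+W5)
So the answer for step 2 is parallel.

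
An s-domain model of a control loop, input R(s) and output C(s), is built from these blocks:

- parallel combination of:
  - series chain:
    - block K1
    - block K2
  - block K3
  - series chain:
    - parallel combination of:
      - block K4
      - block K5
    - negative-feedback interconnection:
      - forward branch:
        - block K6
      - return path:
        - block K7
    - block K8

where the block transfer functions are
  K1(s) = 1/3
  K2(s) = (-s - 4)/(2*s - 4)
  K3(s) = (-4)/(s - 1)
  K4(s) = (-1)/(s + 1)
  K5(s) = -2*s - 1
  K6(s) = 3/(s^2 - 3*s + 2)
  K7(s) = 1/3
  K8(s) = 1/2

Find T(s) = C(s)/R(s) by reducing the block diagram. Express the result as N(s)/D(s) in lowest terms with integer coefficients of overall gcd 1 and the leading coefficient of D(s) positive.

Step 1 - cascade K1, K2 gives (-s - 4)/(6*s - 12)
Step 2 - add K4, K5 (parallel) gives (-2*s^2 - 3*s - 2)/(s + 1)
Step 3 - feedback reduction of K6, K7 gives 3/(s^2 - 3*s + 3)
Step 4 - cascade (K4+K5), [K6/(1+K6*K7)], K8 gives (-6*s^2 - 9*s - 6)/(2*s^3 - 4*s^2 + 6)
Step 5 - parallel reduction of (K1*K2), K3, ((K4+K5)*[K6/(1+K6*K7)]*K8), giving the overall T(s)

Answer: (-s^5 - 43*s^4 + 133*s^3 - 80*s^2 - 81*s + 120)/(6*s^5 - 30*s^4 + 48*s^3 - 6*s^2 - 54*s + 36)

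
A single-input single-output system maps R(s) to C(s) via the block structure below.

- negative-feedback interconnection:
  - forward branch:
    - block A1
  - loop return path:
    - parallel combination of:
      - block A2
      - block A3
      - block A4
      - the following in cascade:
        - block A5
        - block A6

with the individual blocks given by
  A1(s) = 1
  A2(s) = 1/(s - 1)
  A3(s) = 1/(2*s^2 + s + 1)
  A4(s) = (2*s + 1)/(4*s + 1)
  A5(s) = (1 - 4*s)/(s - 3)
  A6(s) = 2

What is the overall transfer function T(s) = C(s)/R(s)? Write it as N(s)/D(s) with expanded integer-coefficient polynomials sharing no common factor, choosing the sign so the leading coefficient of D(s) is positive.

Answer: (-8*s^5 + 26*s^4 - 5*s^3 + s^2 - 11*s - 3)/(52*s^5 - 2*s^4 + 6*s^3 - 2*s^2 - 10*s - 4)

Working:
1. cascade A5, A6, giving (2 - 8*s)/(s - 3)
2. add A2, A3, A4, (A5*A6) (parallel), giving (-60*s^5 + 28*s^4 - 11*s^3 + 3*s^2 - s + 1)/(8*s^5 - 26*s^4 + 5*s^3 - s^2 + 11*s + 3)
3. collapse the loop (A1 forward, (A2+A3+A4+(A5*A6)) return); the result is T(s) itself (integer coefficients, no common factor, positive leading denominator coefficient)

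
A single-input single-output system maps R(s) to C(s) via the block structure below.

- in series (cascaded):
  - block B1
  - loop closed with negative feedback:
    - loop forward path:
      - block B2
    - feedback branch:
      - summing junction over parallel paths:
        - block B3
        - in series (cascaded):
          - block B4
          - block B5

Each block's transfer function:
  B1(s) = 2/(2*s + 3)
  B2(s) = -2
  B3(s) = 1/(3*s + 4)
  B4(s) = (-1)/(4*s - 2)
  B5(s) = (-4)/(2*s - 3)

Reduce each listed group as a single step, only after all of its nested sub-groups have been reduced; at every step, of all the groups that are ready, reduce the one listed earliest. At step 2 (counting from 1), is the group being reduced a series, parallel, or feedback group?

1. combine B4, B5 in series
2. add B3, (B4*B5) (parallel)
3. collapse the loop (B2 forward, (B3+(B4*B5)) return)
4. multiply B1, [B2/(1+B2*(B3+(B4*B5)))] (series)
At step 2 the group reduced is parallel.

Final answer: parallel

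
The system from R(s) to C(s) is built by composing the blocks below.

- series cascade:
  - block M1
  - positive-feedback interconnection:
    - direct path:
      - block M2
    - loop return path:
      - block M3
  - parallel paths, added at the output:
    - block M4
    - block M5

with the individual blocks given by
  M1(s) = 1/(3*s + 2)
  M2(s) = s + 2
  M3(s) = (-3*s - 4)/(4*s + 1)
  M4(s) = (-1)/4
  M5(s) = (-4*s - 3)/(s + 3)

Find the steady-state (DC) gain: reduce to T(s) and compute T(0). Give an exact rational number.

Step 1. feedback reduction of M2, M3 = (4*s^2 + 9*s + 2)/(3*s^2 + 14*s + 9)
Step 2. parallel reduction of M4, M5 = (-17*s - 15)/(4*s + 12)
Step 3. reduce the series chain M1, [M2/(1-M2*M3)], (M4+M5) = (-68*s^3 - 213*s^2 - 169*s - 30)/(36*s^4 + 300*s^3 + 796*s^2 + 732*s + 216)
Step 3 gives the overall T(s). Then T(0) = -30/216 = -5/36.

Hence the answer: -5/36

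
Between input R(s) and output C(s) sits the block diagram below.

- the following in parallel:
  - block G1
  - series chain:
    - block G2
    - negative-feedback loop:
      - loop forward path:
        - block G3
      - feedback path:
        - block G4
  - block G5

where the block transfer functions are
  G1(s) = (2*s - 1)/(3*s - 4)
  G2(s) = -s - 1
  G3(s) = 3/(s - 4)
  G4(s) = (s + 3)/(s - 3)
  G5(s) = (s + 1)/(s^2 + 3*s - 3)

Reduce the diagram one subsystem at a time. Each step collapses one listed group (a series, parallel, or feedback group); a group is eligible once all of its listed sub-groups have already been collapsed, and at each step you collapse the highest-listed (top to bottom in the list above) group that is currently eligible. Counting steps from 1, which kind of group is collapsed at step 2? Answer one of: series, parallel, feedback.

Step 1 - reduce the feedback loop with forward G3 and return G4
Step 2 - cascade G2, [G3/(1+G3*G4)]
Step 3 - sum the parallel branches G1, (G2*[G3/(1+G3*G4)]), G5
So the answer for step 2 is series.

Answer: series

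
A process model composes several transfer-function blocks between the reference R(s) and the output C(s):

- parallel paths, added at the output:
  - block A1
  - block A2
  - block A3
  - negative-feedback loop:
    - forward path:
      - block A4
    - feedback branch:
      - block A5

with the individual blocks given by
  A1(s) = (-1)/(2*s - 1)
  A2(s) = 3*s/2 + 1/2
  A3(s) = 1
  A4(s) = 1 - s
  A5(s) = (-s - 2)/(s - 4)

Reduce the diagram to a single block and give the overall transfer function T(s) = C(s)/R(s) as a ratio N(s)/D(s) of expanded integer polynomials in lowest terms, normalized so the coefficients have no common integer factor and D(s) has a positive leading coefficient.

First reduce the diagram to T(s).

(1) feedback reduction of A4, A5, giving (-s^2 + 5*s - 4)/(s^2 + 2*s - 6)
(2) sum the parallel branches A1, A2, A3, [A4/(1+A4*A5)]: this yields T(s), and no further normalization is needed

Answer: (6*s^4 + 11*s^3 - 13*s^2 - 54*s + 38)/(4*s^3 + 6*s^2 - 28*s + 12)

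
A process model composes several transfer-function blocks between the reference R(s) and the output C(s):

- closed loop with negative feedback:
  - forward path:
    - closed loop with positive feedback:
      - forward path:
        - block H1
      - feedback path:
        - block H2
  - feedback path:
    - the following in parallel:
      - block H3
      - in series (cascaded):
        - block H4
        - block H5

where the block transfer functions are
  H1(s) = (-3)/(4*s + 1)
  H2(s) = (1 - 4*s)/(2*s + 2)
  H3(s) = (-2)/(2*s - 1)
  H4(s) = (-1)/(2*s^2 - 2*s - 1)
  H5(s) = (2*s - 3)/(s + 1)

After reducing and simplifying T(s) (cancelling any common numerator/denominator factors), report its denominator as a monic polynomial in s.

Reducing step by step:

[1] collapse the loop (H1 forward, H2 return) = (-6*s - 6)/(8*s^2 - 2*s + 5)
[2] combine H4, H5 in series = (3 - 2*s)/(2*s^3 - 3*s - 1)
[3] combine H3, (H4*H5) in parallel = (-4*s^3 - 4*s^2 + 14*s - 1)/(4*s^4 - 2*s^3 - 6*s^2 + s + 1)
[4] apply the feedback formula to [H1/(1-H1*H2)], (H3+(H4*H5)) = (-24*s^4 + 12*s^3 + 36*s^2 - 6*s - 6)/(32*s^5 - 56*s^4 + 56*s^3 + 2*s^2 - 86*s + 11)
T(s) is the step-4 result (common factors already cancelled). Leading coefficient of the denominator: 32. Divide through by 32 for the monic polynomial.

Answer: s^5 - 7*s^4/4 + 7*s^3/4 + s^2/16 - 43*s/16 + 11/32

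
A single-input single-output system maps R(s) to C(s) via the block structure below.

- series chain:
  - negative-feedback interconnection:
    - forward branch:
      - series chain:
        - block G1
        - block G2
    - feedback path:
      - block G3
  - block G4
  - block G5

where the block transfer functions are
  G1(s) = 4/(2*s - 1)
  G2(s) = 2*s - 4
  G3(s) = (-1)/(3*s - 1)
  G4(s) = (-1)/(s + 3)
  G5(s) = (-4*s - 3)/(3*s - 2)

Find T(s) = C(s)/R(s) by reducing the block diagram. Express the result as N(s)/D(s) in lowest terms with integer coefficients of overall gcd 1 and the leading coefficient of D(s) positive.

[1] series reduction of G1, G2 gives (8*s - 16)/(2*s - 1)
[2] close the feedback loop around (G1*G2), G3 gives (24*s^2 - 56*s + 16)/(6*s^2 - 13*s + 17)
[3] reduce the series chain [(G1*G2)/(1+(G1*G2)*G3)], G4, G5, giving the overall T(s)

Final answer: (96*s^3 - 152*s^2 - 104*s + 48)/(18*s^4 + 3*s^3 - 76*s^2 + 197*s - 102)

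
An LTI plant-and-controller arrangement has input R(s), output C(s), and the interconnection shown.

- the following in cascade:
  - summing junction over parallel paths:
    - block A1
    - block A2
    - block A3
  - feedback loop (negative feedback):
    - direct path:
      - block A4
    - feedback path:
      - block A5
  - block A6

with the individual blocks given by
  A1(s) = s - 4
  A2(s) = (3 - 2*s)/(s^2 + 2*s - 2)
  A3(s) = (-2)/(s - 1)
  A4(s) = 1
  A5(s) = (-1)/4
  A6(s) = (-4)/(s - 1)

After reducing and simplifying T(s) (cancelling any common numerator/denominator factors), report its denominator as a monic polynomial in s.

Reducing step by step:

1. parallel reduction of A1, A2, A3, giving (s^4 - 3*s^3 - 12*s^2 + 19*s - 7)/(s^3 + s^2 - 4*s + 2)
2. apply the feedback formula to A4, A5, giving 4/3
3. combine (A1+A2+A3), [A4/(1+A4*A5)], A6 in series, giving (-16*s^4 + 48*s^3 + 192*s^2 - 304*s + 112)/(3*s^4 - 15*s^2 + 18*s - 6)
T(s) is the step-3 result (common factors already cancelled). Leading coefficient of the denominator: 3. Divide through by 3 for the monic polynomial.

Answer: s^4 - 5*s^2 + 6*s - 2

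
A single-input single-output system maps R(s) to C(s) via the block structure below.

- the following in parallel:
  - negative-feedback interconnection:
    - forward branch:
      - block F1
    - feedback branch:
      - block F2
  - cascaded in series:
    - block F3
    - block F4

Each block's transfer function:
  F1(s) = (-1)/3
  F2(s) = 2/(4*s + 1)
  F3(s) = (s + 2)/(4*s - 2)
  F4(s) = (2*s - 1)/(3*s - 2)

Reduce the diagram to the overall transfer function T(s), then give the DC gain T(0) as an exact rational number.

Reducing step by step:

Step 1 - collapse the loop (F1 forward, F2 return) gives (-4*s - 1)/(12*s + 1)
Step 2 - reduce the series chain F3, F4 gives (s + 2)/(6*s - 4)
Step 3 - sum the parallel branches [F1/(1+F1*F2)], (F3*F4) gives (-12*s^2 + 35*s + 6)/(72*s^2 - 42*s - 4)
Evaluating the step-3 result (the overall T(s)) at s = 0 gives T(0) = 6/(-4) = -3/2.

Answer: -3/2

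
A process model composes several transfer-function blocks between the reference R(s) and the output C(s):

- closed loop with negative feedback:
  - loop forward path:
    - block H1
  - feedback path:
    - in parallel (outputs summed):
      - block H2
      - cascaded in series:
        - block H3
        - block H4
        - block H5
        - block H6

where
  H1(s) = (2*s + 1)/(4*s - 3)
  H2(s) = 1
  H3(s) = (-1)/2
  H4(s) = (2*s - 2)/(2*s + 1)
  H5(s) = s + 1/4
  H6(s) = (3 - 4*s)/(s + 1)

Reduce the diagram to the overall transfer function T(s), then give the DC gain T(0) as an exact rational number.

Step 1 - series reduction of H3, H4, H5, H6, giving (16*s^3 - 24*s^2 + 5*s + 3)/(8*s^2 + 12*s + 4)
Step 2 - reduce the parallel group H2, (H3*H4*H5*H6), giving (16*s^3 - 16*s^2 + 17*s + 7)/(8*s^2 + 12*s + 4)
Step 3 - apply the feedback formula to H1, (H2+(H3*H4*H5*H6)), giving (8*s^2 + 12*s + 4)/(16*s^3 + 21*s - 5)
Step 3 gives the overall T(s). Then T(0) = 4/(-5) = -4/5.

Answer: -4/5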